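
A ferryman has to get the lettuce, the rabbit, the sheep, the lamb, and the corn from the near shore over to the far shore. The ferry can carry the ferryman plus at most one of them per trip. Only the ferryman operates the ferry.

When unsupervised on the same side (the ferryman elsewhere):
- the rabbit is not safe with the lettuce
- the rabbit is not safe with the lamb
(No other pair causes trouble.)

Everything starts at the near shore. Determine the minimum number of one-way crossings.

11

Counting alone: the ferryman can take at most 1 across per trip to the far shore, so moving all 5 needs at least 5 loaded trips out, with a return between consecutive ones — at least 9 crossings.
The safety rule pushes this higher. Following every safe sequence of crossings, the most of the 5 that can be at the far shore as the ferry arrives there on crossing 9 is 4 — never all 5.
So no plan with fewer than 11 crossings exists, and this one achieves 11:
1. Ferryman goes to the far shore with the rabbit.  [the near shore: the corn, the lamb, the lettuce, the sheep | the far shore: the rabbit]
2. Ferryman goes back to the near shore alone.  [the near shore: the corn, the lamb, the lettuce, the sheep | the far shore: the rabbit]
3. Ferryman goes to the far shore with the lettuce.  [the near shore: the corn, the lamb, the sheep | the far shore: the lettuce, the rabbit]
4. Ferryman goes back to the near shore with the rabbit.  [the near shore: the corn, the lamb, the rabbit, the sheep | the far shore: the lettuce]
5. Ferryman goes to the far shore with the lamb.  [the near shore: the corn, the rabbit, the sheep | the far shore: the lamb, the lettuce]
6. Ferryman goes back to the near shore alone.  [the near shore: the corn, the rabbit, the sheep | the far shore: the lamb, the lettuce]
7. Ferryman goes to the far shore with the sheep.  [the near shore: the corn, the rabbit | the far shore: the lamb, the lettuce, the sheep]
8. Ferryman goes back to the near shore alone.  [the near shore: the corn, the rabbit | the far shore: the lamb, the lettuce, the sheep]
9. Ferryman goes to the far shore with the corn.  [the near shore: the rabbit | the far shore: the corn, the lamb, the lettuce, the sheep]
10. Ferryman goes back to the near shore alone.  [the near shore: the rabbit | the far shore: the corn, the lamb, the lettuce, the sheep]
11. Ferryman goes to the far shore with the rabbit.  [the near shore: — | the far shore: the corn, the lamb, the lettuce, the rabbit, the sheep]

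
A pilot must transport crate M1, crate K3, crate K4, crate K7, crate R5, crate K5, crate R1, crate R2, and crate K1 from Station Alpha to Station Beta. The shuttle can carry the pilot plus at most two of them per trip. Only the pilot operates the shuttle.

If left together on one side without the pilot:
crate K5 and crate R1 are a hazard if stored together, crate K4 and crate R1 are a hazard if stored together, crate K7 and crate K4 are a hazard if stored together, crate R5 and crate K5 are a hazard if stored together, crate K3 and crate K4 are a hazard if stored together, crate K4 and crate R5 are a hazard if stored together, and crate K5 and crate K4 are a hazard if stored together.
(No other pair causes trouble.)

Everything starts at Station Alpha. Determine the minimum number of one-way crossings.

15

Counting alone: the pilot can take at most 2 across per trip to Station Beta, so moving all 9 needs at least 5 loaded trips out, with a return between consecutive ones — at least 9 crossings.
The safety rule pushes this higher. Following every safe sequence of crossings, the most of the 9 that can be at Station Beta as the shuttle arrives there on crossings 9, 11, 13 is 6, 7, 8 respectively — never all 9.
So no plan with fewer than 15 crossings exists, and this one achieves 15:
1. Pilot goes to Station Beta with crate K4 and crate K5.
2. Pilot goes back to Station Alpha with crate K4.
3. Pilot goes to Station Beta with crate K4 and crate M1.
4. Pilot goes back to Station Alpha with crate K4.
5. Pilot goes to Station Beta with crate K3 and crate K4.
6. Pilot goes back to Station Alpha with crate K4.
7. Pilot goes to Station Beta with crate K4 and crate K7.
8. Pilot goes back to Station Alpha with crate K4.
9. Pilot goes to Station Beta with crate K4 and crate R2.
10. Pilot goes back to Station Alpha with crate K4.
11. Pilot goes to Station Beta with crate K1 and crate K4.
12. Pilot goes back to Station Alpha with crate K4.
13. Pilot goes to Station Beta with crate R1 and crate R5.
14. Pilot goes back to Station Alpha with crate K5.
15. Pilot goes to Station Beta with crate K4 and crate K5.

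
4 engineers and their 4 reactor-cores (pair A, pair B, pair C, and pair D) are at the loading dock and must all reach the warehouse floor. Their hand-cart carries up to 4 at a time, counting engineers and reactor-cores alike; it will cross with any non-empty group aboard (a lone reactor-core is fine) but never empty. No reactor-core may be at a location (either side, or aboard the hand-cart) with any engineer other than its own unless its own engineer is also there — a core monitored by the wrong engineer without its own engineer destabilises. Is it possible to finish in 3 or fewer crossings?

Counting alone: each trip to the warehouse floor takes at most 4 across and each return brings at least 1 back, so after t trips out (and t−1 returns) at most 4t − (t−1) of the 8 are across; that first reaches 8 at t = 3, so at least 5 crossings are needed.
Since 3 < 5, 3 crossings cannot be enough. (The shortest complete plan in fact takes 5:)
1. engineer A and reactor-core A cross → the warehouse floor.
2. engineer A crosses ← the loading dock.
3. engineer A, engineer B, engineer C, and engineer D cross → the warehouse floor.
4. reactor-core A crosses ← the loading dock.
5. reactor-core A, reactor-core B, reactor-core C, and reactor-core D cross → the warehouse floor.

No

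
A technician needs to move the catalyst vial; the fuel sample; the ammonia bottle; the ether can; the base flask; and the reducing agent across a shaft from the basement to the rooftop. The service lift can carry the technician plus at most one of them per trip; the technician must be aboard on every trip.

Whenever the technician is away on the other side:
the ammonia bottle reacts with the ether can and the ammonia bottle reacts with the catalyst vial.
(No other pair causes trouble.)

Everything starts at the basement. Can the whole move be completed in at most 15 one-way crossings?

Yes — this plan uses 13 crossings (≤ 15):
1. Technician goes to the rooftop with the ammonia bottle.
2. Technician goes back to the basement alone.
3. Technician goes to the rooftop with the catalyst vial.
4. Technician goes back to the basement with the ammonia bottle.
5. Technician goes to the rooftop with the ether can.
6. Technician goes back to the basement alone.
7. Technician goes to the rooftop with the fuel sample.
8. Technician goes back to the basement alone.
9. Technician goes to the rooftop with the base flask.
10. Technician goes back to the basement alone.
11. Technician goes to the rooftop with the reducing agent.
12. Technician goes back to the basement alone.
13. Technician goes to the rooftop with the ammonia bottle.

Yes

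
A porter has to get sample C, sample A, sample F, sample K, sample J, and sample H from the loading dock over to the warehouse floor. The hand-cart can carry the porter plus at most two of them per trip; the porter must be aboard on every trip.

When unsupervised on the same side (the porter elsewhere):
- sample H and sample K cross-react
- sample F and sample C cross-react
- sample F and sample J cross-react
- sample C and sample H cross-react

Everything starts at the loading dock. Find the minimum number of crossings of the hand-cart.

Counting alone: the porter can take at most 2 across per trip to the warehouse floor, so moving all 6 needs at least 3 loaded trips out, with a return between consecutive ones — at least 5 crossings.
The safety rule pushes this higher. Following every safe sequence of crossings, the most of the 6 that can be at the warehouse floor as the hand-cart arrives there on crossing 5 is 5 — never all 6.
So no plan with fewer than 7 crossings exists, and this one achieves 7:
1. Porter goes to the warehouse floor with sample F and sample H.  [the loading dock: sample A, sample C, sample J, sample K | the warehouse floor: sample F, sample H]
2. Porter goes back to the loading dock alone.  [the loading dock: sample A, sample C, sample J, sample K | the warehouse floor: sample F, sample H]
3. Porter goes to the warehouse floor with sample A and sample C.  [the loading dock: sample J, sample K | the warehouse floor: sample A, sample C, sample F, sample H]
4. Porter goes back to the loading dock with sample F and sample H.  [the loading dock: sample F, sample H, sample J, sample K | the warehouse floor: sample A, sample C]
5. Porter goes to the warehouse floor with sample J and sample K.  [the loading dock: sample F, sample H | the warehouse floor: sample A, sample C, sample J, sample K]
6. Porter goes back to the loading dock alone.  [the loading dock: sample F, sample H | the warehouse floor: sample A, sample C, sample J, sample K]
7. Porter goes to the warehouse floor with sample F and sample H.  [the loading dock: — | the warehouse floor: sample A, sample C, sample F, sample H, sample J, sample K]

7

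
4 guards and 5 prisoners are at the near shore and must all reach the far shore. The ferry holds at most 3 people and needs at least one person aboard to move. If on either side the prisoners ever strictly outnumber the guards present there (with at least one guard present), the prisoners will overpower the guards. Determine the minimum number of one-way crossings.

impossible

The prisoners already outnumber the guards at the near shore before anyone moves, so the starting position itself is disallowed.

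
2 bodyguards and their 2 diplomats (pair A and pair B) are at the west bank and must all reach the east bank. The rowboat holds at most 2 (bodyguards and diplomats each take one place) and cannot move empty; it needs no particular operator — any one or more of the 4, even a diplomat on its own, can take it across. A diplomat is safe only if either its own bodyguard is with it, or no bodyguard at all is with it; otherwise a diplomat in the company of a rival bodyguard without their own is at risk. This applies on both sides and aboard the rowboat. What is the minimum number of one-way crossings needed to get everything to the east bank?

Counting alone: each trip to the east bank takes at most 2 across and each return brings at least 1 back, so after t trips out (and t−1 returns) at most 2t − (t−1) of the 4 are across; that first reaches 4 at t = 3, so at least 5 crossings are needed.
The plan below uses exactly 5 crossings, so it is optimal:
1. bodyguard A and diplomat A cross → the east bank.
2. bodyguard A crosses ← the west bank.
3. bodyguard A and bodyguard B cross → the east bank.
4. bodyguard B crosses ← the west bank.
5. bodyguard B and diplomat B cross → the east bank.

5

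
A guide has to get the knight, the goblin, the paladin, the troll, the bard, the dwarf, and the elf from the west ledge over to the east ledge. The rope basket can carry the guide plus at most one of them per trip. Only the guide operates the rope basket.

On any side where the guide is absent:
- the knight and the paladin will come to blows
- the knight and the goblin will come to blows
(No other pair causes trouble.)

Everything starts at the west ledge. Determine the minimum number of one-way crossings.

15

Counting alone: the guide can take at most 1 across per trip to the east ledge, so moving all 7 needs at least 7 loaded trips out, with a return between consecutive ones — at least 13 crossings.
The safety rule pushes this higher. Following every safe sequence of crossings, the most of the 7 that can be at the east ledge as the rope basket arrives there on crossing 13 is 6 — never all 7.
So no plan with fewer than 15 crossings exists, and this one achieves 15:
1. Guide goes to the east ledge with the knight.
2. Guide goes back to the west ledge alone.
3. Guide goes to the east ledge with the goblin.
4. Guide goes back to the west ledge with the knight.
5. Guide goes to the east ledge with the paladin.
6. Guide goes back to the west ledge alone.
7. Guide goes to the east ledge with the troll.
8. Guide goes back to the west ledge alone.
9. Guide goes to the east ledge with the bard.
10. Guide goes back to the west ledge alone.
11. Guide goes to the east ledge with the dwarf.
12. Guide goes back to the west ledge alone.
13. Guide goes to the east ledge with the elf.
14. Guide goes back to the west ledge alone.
15. Guide goes to the east ledge with the knight.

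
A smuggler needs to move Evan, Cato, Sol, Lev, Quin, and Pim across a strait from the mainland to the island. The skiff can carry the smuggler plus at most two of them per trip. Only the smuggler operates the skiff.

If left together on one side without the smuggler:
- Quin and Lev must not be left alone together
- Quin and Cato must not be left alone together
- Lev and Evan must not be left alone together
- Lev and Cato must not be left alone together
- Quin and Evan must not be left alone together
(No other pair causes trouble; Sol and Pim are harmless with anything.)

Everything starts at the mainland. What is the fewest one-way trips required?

Counting alone: the smuggler can take at most 2 across per trip to the island, so moving all 6 needs at least 3 loaded trips out, with a return between consecutive ones — at least 5 crossings.
The safety rule pushes this higher. Following every safe sequence of crossings, the most of the 6 that can be at the island as the skiff arrives there on crossings 5, 7 is 4, 5 respectively — never all 6.
So no plan with fewer than 9 crossings exists, and this one achieves 9:
1. Smuggler goes to the island with Lev and Quin.
2. Smuggler goes back to the mainland with Lev.
3. Smuggler goes to the island with Cato and Evan.
4. Smuggler goes back to the mainland with Quin.
5. Smuggler goes to the island with Lev and Sol.
6. Smuggler goes back to the mainland with Lev.
7. Smuggler goes to the island with Lev and Pim.
8. Smuggler goes back to the mainland with Lev.
9. Smuggler goes to the island with Lev and Quin.

9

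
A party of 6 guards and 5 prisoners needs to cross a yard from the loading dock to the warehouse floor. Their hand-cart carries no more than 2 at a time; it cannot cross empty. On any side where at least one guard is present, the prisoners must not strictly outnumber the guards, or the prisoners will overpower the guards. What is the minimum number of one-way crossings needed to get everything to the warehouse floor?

19

Counting alone: each trip to the warehouse floor takes at most 2 across and each return brings at least 1 back, so after t trips out (and t−1 returns) at most 2t − (t−1) of the 11 are across; that first reaches 11 at t = 10, so at least 19 crossings are needed.
The plan below uses exactly 19 crossings, so it is optimal:
1. 2 prisoners → the warehouse floor.  (the loading dock: 6G 3P; the warehouse floor: 0G 2P)
2. 1 prisoner ← the loading dock.  (the loading dock: 6G 4P; the warehouse floor: 0G 1P)
3. 2 prisoners → the warehouse floor.  (the loading dock: 6G 2P; the warehouse floor: 0G 3P)
4. 1 prisoner ← the loading dock.  (the loading dock: 6G 3P; the warehouse floor: 0G 2P)
5. 2 guards → the warehouse floor.  (the loading dock: 4G 3P; the warehouse floor: 2G 2P)
6. 1 prisoner ← the loading dock.  (the loading dock: 4G 4P; the warehouse floor: 2G 1P)
7. 1 guard and 1 prisoner → the warehouse floor.  (the loading dock: 3G 3P; the warehouse floor: 3G 2P)
8. 1 guard ← the loading dock.  (the loading dock: 4G 3P; the warehouse floor: 2G 2P)
9. 1 guard and 1 prisoner → the warehouse floor.  (the loading dock: 3G 2P; the warehouse floor: 3G 3P)
10. 1 prisoner ← the loading dock.  (the loading dock: 3G 3P; the warehouse floor: 3G 2P)
11. 1 guard and 1 prisoner → the warehouse floor.  (the loading dock: 2G 2P; the warehouse floor: 4G 3P)
12. 1 guard ← the loading dock.  (the loading dock: 3G 2P; the warehouse floor: 3G 3P)
13. 1 guard and 1 prisoner → the warehouse floor.  (the loading dock: 2G 1P; the warehouse floor: 4G 4P)
14. 1 prisoner ← the loading dock.  (the loading dock: 2G 2P; the warehouse floor: 4G 3P)
15. 1 guard and 1 prisoner → the warehouse floor.  (the loading dock: 1G 1P; the warehouse floor: 5G 4P)
16. 1 guard ← the loading dock.  (the loading dock: 2G 1P; the warehouse floor: 4G 4P)
17. 1 guard and 1 prisoner → the warehouse floor.  (the loading dock: 1G 0P; the warehouse floor: 5G 5P)
18. 1 prisoner ← the loading dock.  (the loading dock: 1G 1P; the warehouse floor: 5G 4P)
19. 1 guard and 1 prisoner → the warehouse floor.  (the loading dock: 0G 0P; the warehouse floor: 6G 5P)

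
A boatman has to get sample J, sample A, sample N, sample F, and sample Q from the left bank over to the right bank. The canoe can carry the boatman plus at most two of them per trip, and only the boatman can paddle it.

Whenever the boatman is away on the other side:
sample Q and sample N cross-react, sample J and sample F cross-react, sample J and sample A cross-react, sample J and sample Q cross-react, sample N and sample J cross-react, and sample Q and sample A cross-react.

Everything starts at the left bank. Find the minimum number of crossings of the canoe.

Counting alone: the boatman can take at most 2 across per trip to the right bank, so moving all 5 needs at least 3 loaded trips out, with a return between consecutive ones — at least 5 crossings.
The safety rule pushes this higher. Following every safe sequence of crossings, the most of the 5 that can be at the right bank as the canoe arrives there on crossing 5 is 4 — never all 5.
So no plan with fewer than 7 crossings exists, and this one achieves 7:
1. Boatman goes to the right bank with sample J and sample Q.  [the left bank: sample A, sample F, sample N | the right bank: sample J, sample Q]
2. Boatman goes back to the left bank with sample J.  [the left bank: sample A, sample F, sample J, sample N | the right bank: sample Q]
3. Boatman goes to the right bank with sample F and sample J.  [the left bank: sample A, sample N | the right bank: sample F, sample J, sample Q]
4. Boatman goes back to the left bank with sample J.  [the left bank: sample A, sample J, sample N | the right bank: sample F, sample Q]
5. Boatman goes to the right bank with sample A and sample N.  [the left bank: sample J | the right bank: sample A, sample F, sample N, sample Q]
6. Boatman goes back to the left bank with sample Q.  [the left bank: sample J, sample Q | the right bank: sample A, sample F, sample N]
7. Boatman goes to the right bank with sample J and sample Q.  [the left bank: — | the right bank: sample A, sample F, sample J, sample N, sample Q]

7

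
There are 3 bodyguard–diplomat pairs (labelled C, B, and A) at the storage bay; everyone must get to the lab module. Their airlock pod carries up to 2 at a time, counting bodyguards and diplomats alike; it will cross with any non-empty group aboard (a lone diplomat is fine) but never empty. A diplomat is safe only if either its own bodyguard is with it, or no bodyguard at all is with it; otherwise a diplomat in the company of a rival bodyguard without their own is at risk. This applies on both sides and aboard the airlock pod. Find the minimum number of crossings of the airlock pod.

11

Counting alone: each trip to the lab module takes at most 2 across and each return brings at least 1 back, so after t trips out (and t−1 returns) at most 2t − (t−1) of the 6 are across; that first reaches 6 at t = 5, so at least 9 crossings are needed.
The safety rule pushes this higher. Following every safe sequence of crossings, the most of the 6 that can be at the lab module as the airlock pod arrives there on crossing 9 is 5 — never all 6.
So no plan with fewer than 11 crossings exists, and this one achieves 11:
1. bodyguard C and diplomat C cross → the lab module.
2. bodyguard C crosses ← the storage bay.
3. diplomat A and diplomat B cross → the lab module.
4. diplomat C crosses ← the storage bay.
5. bodyguard A and bodyguard B cross → the lab module.
6. bodyguard B and diplomat B cross ← the storage bay.
7. bodyguard B and bodyguard C cross → the lab module.
8. diplomat A crosses ← the storage bay.
9. diplomat B and diplomat C cross → the lab module.
10. bodyguard A crosses ← the storage bay.
11. bodyguard A and diplomat A cross → the lab module.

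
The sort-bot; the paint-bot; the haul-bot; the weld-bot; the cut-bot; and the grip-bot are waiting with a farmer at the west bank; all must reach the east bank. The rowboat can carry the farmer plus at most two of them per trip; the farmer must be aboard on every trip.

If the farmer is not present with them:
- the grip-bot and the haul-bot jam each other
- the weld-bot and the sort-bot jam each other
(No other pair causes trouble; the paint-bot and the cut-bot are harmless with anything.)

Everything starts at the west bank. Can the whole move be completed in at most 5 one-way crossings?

Yes

Yes — this plan uses 5 crossings (≤ 5):
1. Farmer goes to the east bank with the haul-bot and the sort-bot.  [the west bank: the cut-bot, the grip-bot, the paint-bot, the weld-bot | the east bank: the haul-bot, the sort-bot]
2. Farmer goes back to the west bank alone.  [the west bank: the cut-bot, the grip-bot, the paint-bot, the weld-bot | the east bank: the haul-bot, the sort-bot]
3. Farmer goes to the east bank with the cut-bot and the paint-bot.  [the west bank: the grip-bot, the weld-bot | the east bank: the cut-bot, the haul-bot, the paint-bot, the sort-bot]
4. Farmer goes back to the west bank alone.  [the west bank: the grip-bot, the weld-bot | the east bank: the cut-bot, the haul-bot, the paint-bot, the sort-bot]
5. Farmer goes to the east bank with the grip-bot and the weld-bot.  [the west bank: — | the east bank: the cut-bot, the grip-bot, the haul-bot, the paint-bot, the sort-bot, the weld-bot]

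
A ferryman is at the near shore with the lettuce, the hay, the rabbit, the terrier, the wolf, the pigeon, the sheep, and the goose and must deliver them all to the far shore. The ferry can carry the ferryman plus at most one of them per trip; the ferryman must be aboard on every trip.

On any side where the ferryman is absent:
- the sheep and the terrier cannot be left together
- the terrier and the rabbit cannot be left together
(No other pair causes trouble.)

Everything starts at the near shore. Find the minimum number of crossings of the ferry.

Counting alone: the ferryman can take at most 1 across per trip to the far shore, so moving all 8 needs at least 8 loaded trips out, with a return between consecutive ones — at least 15 crossings.
The safety rule pushes this higher. Following every safe sequence of crossings, the most of the 8 that can be at the far shore as the ferry arrives there on crossing 15 is 7 — never all 8.
So no plan with fewer than 17 crossings exists, and this one achieves 17:
1. Ferryman goes to the far shore with the terrier.
2. Ferryman goes back to the near shore alone.
3. Ferryman goes to the far shore with the lettuce.
4. Ferryman goes back to the near shore alone.
5. Ferryman goes to the far shore with the hay.
6. Ferryman goes back to the near shore alone.
7. Ferryman goes to the far shore with the rabbit.
8. Ferryman goes back to the near shore with the terrier.
9. Ferryman goes to the far shore with the sheep.
10. Ferryman goes back to the near shore alone.
11. Ferryman goes to the far shore with the wolf.
12. Ferryman goes back to the near shore alone.
13. Ferryman goes to the far shore with the pigeon.
14. Ferryman goes back to the near shore alone.
15. Ferryman goes to the far shore with the goose.
16. Ferryman goes back to the near shore alone.
17. Ferryman goes to the far shore with the terrier.

17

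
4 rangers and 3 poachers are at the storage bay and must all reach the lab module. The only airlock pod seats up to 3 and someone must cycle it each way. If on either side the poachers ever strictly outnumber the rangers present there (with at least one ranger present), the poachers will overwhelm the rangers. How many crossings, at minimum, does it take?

Counting alone: each trip to the lab module takes at most 3 across and each return brings at least 1 back, so after t trips out (and t−1 returns) at most 3t − (t−1) of the 7 are across; that first reaches 7 at t = 3, so at least 5 crossings are needed.
The plan below uses exactly 5 crossings, so it is optimal:
1. 3 poachers → the lab module.  (the storage bay: 4R 0P; the lab module: 0R 3P)
2. 1 poacher ← the storage bay.  (the storage bay: 4R 1P; the lab module: 0R 2P)
3. 3 rangers → the lab module.  (the storage bay: 1R 1P; the lab module: 3R 2P)
4. 1 ranger ← the storage bay.  (the storage bay: 2R 1P; the lab module: 2R 2P)
5. 2 rangers and 1 poacher → the lab module.  (the storage bay: 0R 0P; the lab module: 4R 3P)

5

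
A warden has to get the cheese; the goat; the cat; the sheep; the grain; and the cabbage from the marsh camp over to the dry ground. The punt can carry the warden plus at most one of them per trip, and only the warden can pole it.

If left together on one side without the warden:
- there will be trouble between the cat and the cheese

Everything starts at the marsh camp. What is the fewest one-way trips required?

Counting alone: the warden can take at most 1 across per trip to the dry ground, so moving all 6 needs at least 6 loaded trips out, with a return between consecutive ones — at least 11 crossings.
The plan below uses exactly 11 crossings, so it is optimal:
1. Warden goes to the dry ground with the cheese.  [the marsh camp: the cabbage, the cat, the goat, the grain, the sheep | the dry ground: the cheese]
2. Warden goes back to the marsh camp alone.  [the marsh camp: the cabbage, the cat, the goat, the grain, the sheep | the dry ground: the cheese]
3. Warden goes to the dry ground with the goat.  [the marsh camp: the cabbage, the cat, the grain, the sheep | the dry ground: the cheese, the goat]
4. Warden goes back to the marsh camp alone.  [the marsh camp: the cabbage, the cat, the grain, the sheep | the dry ground: the cheese, the goat]
5. Warden goes to the dry ground with the sheep.  [the marsh camp: the cabbage, the cat, the grain | the dry ground: the cheese, the goat, the sheep]
6. Warden goes back to the marsh camp alone.  [the marsh camp: the cabbage, the cat, the grain | the dry ground: the cheese, the goat, the sheep]
7. Warden goes to the dry ground with the grain.  [the marsh camp: the cabbage, the cat | the dry ground: the cheese, the goat, the grain, the sheep]
8. Warden goes back to the marsh camp alone.  [the marsh camp: the cabbage, the cat | the dry ground: the cheese, the goat, the grain, the sheep]
9. Warden goes to the dry ground with the cabbage.  [the marsh camp: the cat | the dry ground: the cabbage, the cheese, the goat, the grain, the sheep]
10. Warden goes back to the marsh camp alone.  [the marsh camp: the cat | the dry ground: the cabbage, the cheese, the goat, the grain, the sheep]
11. Warden goes to the dry ground with the cat.  [the marsh camp: — | the dry ground: the cabbage, the cat, the cheese, the goat, the grain, the sheep]

11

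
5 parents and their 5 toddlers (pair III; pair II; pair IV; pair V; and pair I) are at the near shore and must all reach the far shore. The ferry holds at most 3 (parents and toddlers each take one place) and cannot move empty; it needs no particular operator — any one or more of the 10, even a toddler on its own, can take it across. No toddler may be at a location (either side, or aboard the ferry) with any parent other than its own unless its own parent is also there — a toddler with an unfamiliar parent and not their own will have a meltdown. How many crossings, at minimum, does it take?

11

Counting alone: each trip to the far shore takes at most 3 across and each return brings at least 1 back, so after t trips out (and t−1 returns) at most 3t − (t−1) of the 10 are across; that first reaches 10 at t = 5, so at least 9 crossings are needed.
The safety rule pushes this higher. Following every safe sequence of crossings, the most of the 10 that can be at the far shore as the ferry arrives there on crossing 9 is 9 — never all 10.
So no plan with fewer than 11 crossings exists, and this one achieves 11:
1. parent III and toddler III cross → the far shore.
2. parent III crosses ← the near shore.
3. toddler II, toddler IV, and toddler V cross → the far shore.
4. toddler III crosses ← the near shore.
5. parent II, parent IV, and parent V cross → the far shore.
6. parent II and toddler II cross ← the near shore.
7. parent I, parent II, and parent III cross → the far shore.
8. toddler IV crosses ← the near shore.
9. toddler II and toddler III cross → the far shore.
10. toddler III crosses ← the near shore.
11. toddler I, toddler III, and toddler IV cross → the far shore.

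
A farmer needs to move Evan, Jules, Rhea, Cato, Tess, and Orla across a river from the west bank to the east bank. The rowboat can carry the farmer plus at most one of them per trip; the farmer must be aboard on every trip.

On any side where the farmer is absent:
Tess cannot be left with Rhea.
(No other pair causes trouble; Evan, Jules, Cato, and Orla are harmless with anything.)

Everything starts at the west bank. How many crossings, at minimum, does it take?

Counting alone: the farmer can take at most 1 across per trip to the east bank, so moving all 6 needs at least 6 loaded trips out, with a return between consecutive ones — at least 11 crossings.
The plan below uses exactly 11 crossings, so it is optimal:
1. Farmer goes to the east bank with Rhea.  [the west bank: Cato, Evan, Jules, Orla, Tess | the east bank: Rhea]
2. Farmer goes back to the west bank alone.  [the west bank: Cato, Evan, Jules, Orla, Tess | the east bank: Rhea]
3. Farmer goes to the east bank with Evan.  [the west bank: Cato, Jules, Orla, Tess | the east bank: Evan, Rhea]
4. Farmer goes back to the west bank alone.  [the west bank: Cato, Jules, Orla, Tess | the east bank: Evan, Rhea]
5. Farmer goes to the east bank with Jules.  [the west bank: Cato, Orla, Tess | the east bank: Evan, Jules, Rhea]
6. Farmer goes back to the west bank alone.  [the west bank: Cato, Orla, Tess | the east bank: Evan, Jules, Rhea]
7. Farmer goes to the east bank with Cato.  [the west bank: Orla, Tess | the east bank: Cato, Evan, Jules, Rhea]
8. Farmer goes back to the west bank alone.  [the west bank: Orla, Tess | the east bank: Cato, Evan, Jules, Rhea]
9. Farmer goes to the east bank with Orla.  [the west bank: Tess | the east bank: Cato, Evan, Jules, Orla, Rhea]
10. Farmer goes back to the west bank alone.  [the west bank: Tess | the east bank: Cato, Evan, Jules, Orla, Rhea]
11. Farmer goes to the east bank with Tess.  [the west bank: — | the east bank: Cato, Evan, Jules, Orla, Rhea, Tess]

11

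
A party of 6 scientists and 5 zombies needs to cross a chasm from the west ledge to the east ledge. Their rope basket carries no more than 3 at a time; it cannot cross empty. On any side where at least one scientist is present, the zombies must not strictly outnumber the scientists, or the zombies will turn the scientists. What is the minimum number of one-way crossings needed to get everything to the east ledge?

9

Counting alone: each trip to the east ledge takes at most 3 across and each return brings at least 1 back, so after t trips out (and t−1 returns) at most 3t − (t−1) of the 11 are across; that first reaches 11 at t = 5, so at least 9 crossings are needed.
The plan below uses exactly 9 crossings, so it is optimal:
1. 3 zombies → the east ledge.  (the west ledge: 6S 2Z; the east ledge: 0S 3Z)
2. 1 zombie ← the west ledge.  (the west ledge: 6S 3Z; the east ledge: 0S 2Z)
3. 3 scientists → the east ledge.  (the west ledge: 3S 3Z; the east ledge: 3S 2Z)
4. 1 scientist ← the west ledge.  (the west ledge: 4S 3Z; the east ledge: 2S 2Z)
5. 2 scientists and 1 zombie → the east ledge.  (the west ledge: 2S 2Z; the east ledge: 4S 3Z)
6. 1 scientist ← the west ledge.  (the west ledge: 3S 2Z; the east ledge: 3S 3Z)
7. 2 scientists and 1 zombie → the east ledge.  (the west ledge: 1S 1Z; the east ledge: 5S 4Z)
8. 1 scientist ← the west ledge.  (the west ledge: 2S 1Z; the east ledge: 4S 4Z)
9. 2 scientists and 1 zombie → the east ledge.  (the west ledge: 0S 0Z; the east ledge: 6S 5Z)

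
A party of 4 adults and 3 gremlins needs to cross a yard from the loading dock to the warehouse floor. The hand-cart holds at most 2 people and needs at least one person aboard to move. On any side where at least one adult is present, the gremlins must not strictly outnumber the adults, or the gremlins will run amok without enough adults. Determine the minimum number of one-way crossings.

Counting alone: each trip to the warehouse floor takes at most 2 across and each return brings at least 1 back, so after t trips out (and t−1 returns) at most 2t − (t−1) of the 7 are across; that first reaches 7 at t = 6, so at least 11 crossings are needed.
The plan below uses exactly 11 crossings, so it is optimal:
1. 2 gremlins → the warehouse floor.  (the loading dock: 4A 1G; the warehouse floor: 0A 2G)
2. 1 gremlin ← the loading dock.  (the loading dock: 4A 2G; the warehouse floor: 0A 1G)
3. 2 gremlins → the warehouse floor.  (the loading dock: 4A 0G; the warehouse floor: 0A 3G)
4. 1 gremlin ← the loading dock.  (the loading dock: 4A 1G; the warehouse floor: 0A 2G)
5. 2 adults → the warehouse floor.  (the loading dock: 2A 1G; the warehouse floor: 2A 2G)
6. 1 gremlin ← the loading dock.  (the loading dock: 2A 2G; the warehouse floor: 2A 1G)
7. 1 adult and 1 gremlin → the warehouse floor.  (the loading dock: 1A 1G; the warehouse floor: 3A 2G)
8. 1 adult ← the loading dock.  (the loading dock: 2A 1G; the warehouse floor: 2A 2G)
9. 1 adult and 1 gremlin → the warehouse floor.  (the loading dock: 1A 0G; the warehouse floor: 3A 3G)
10. 1 gremlin ← the loading dock.  (the loading dock: 1A 1G; the warehouse floor: 3A 2G)
11. 1 adult and 1 gremlin → the warehouse floor.  (the loading dock: 0A 0G; the warehouse floor: 4A 3G)

11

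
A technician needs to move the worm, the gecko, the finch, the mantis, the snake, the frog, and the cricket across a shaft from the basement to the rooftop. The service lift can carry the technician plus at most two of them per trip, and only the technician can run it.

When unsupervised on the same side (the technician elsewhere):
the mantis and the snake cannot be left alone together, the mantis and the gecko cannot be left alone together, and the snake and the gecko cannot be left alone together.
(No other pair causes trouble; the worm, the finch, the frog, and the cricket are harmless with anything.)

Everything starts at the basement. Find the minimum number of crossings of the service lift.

11

Counting alone: the technician can take at most 2 across per trip to the rooftop, so moving all 7 needs at least 4 loaded trips out, with a return between consecutive ones — at least 7 crossings.
The safety rule pushes this higher. Following every safe sequence of crossings, the most of the 7 that can be at the rooftop as the service lift arrives there on crossings 7, 9 is 5, 6 respectively — never all 7.
So no plan with fewer than 11 crossings exists, and this one achieves 11:
1. Technician goes to the rooftop with the gecko and the mantis.
2. Technician goes back to the basement with the gecko.
3. Technician goes to the rooftop with the gecko and the worm.
4. Technician goes back to the basement with the gecko.
5. Technician goes to the rooftop with the finch and the gecko.
6. Technician goes back to the basement with the gecko.
7. Technician goes to the rooftop with the frog and the gecko.
8. Technician goes back to the basement with the gecko.
9. Technician goes to the rooftop with the cricket and the gecko.
10. Technician goes back to the basement with the gecko.
11. Technician goes to the rooftop with the gecko and the snake.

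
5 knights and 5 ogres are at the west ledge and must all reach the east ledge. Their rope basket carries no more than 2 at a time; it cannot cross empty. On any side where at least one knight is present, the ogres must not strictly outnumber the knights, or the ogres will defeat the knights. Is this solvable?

Following every safe sequence of crossings from the start, the most of the 10 that can be at the east ledge as the rope basket arrives there on crossings 1, 3, 5, 7 is 2, 3, 4, 5 respectively; the best ever achieved is 5 of 10.
From crossing 9 on, no configuration arises that was not already reachable earlier: only 13 distinct safe configurations (who is on which side, and where the rope basket is) can ever be reached, none of them has everyone across, and every continuation just revisits them. They are: 0 knights + 0 ogres across (rope basket back at the start); 0 knights + 1 ogre across (rope basket there); 0 knights + 1 ogre across (rope basket back at the start); 0 knights + 2 ogres across (rope basket there); 0 knights + 2 ogres across (rope basket back at the start); 0 knights + 3 ogres across (rope basket there); 0 knights + 3 ogres across (rope basket back at the start); 0 knights + 4 ogres across (rope basket there); 0 knights + 4 ogres across (rope basket back at the start); 0 knights + 5 ogres across (rope basket there); 1 knight + 1 ogre across (rope basket there); 1 knight + 1 ogre across (rope basket back at the start); 2 knights + 2 ogres across (rope basket there). So no valid plan exists.

No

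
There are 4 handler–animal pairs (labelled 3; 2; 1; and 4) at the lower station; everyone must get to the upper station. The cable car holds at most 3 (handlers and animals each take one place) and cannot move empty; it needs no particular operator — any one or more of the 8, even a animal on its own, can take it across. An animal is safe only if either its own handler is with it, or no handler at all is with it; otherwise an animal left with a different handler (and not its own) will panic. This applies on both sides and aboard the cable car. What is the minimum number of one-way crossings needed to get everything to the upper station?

9

Counting alone: each trip to the upper station takes at most 3 across and each return brings at least 1 back, so after t trips out (and t−1 returns) at most 3t − (t−1) of the 8 are across; that first reaches 8 at t = 4, so at least 7 crossings are needed.
The safety rule pushes this higher. Following every safe sequence of crossings, the most of the 8 that can be at the upper station as the cable car arrives there on crossing 7 is 7 — never all 8.
So no plan with fewer than 9 crossings exists, and this one achieves 9:
1. animal 3 and handler 3 cross → the upper station.
2. handler 3 crosses ← the lower station.
3. animal 2, handler 2, and handler 3 cross → the upper station.
4. animal 3 and handler 3 cross ← the lower station.
5. handler 1, handler 3, and handler 4 cross → the upper station.
6. animal 2 crosses ← the lower station.
7. animal 2 and animal 3 cross → the upper station.
8. animal 3 crosses ← the lower station.
9. animal 1, animal 3, and animal 4 cross → the upper station.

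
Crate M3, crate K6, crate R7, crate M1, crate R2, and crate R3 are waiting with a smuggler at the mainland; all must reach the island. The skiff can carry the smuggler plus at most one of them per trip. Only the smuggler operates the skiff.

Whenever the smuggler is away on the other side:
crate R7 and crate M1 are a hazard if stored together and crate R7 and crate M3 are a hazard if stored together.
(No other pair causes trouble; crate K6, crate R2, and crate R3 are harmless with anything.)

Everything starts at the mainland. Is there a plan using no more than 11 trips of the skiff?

No

Counting alone: the smuggler can take at most 1 across per trip to the island, so moving all 6 needs at least 6 loaded trips out, with a return between consecutive ones — at least 11 crossings.
The safety rule pushes this higher. Following every safe sequence of crossings, the most of the 6 that can be at the island as the skiff arrives there on crossing 11 is 5 — never all 6.
So the move cannot be finished within 11 crossings. (The shortest complete plan takes 13:)
1. Smuggler goes to the island with crate R7.
2. Smuggler goes back to the mainland alone.
3. Smuggler goes to the island with crate M3.
4. Smuggler goes back to the mainland with crate R7.
5. Smuggler goes to the island with crate M1.
6. Smuggler goes back to the mainland alone.
7. Smuggler goes to the island with crate K6.
8. Smuggler goes back to the mainland alone.
9. Smuggler goes to the island with crate R2.
10. Smuggler goes back to the mainland alone.
11. Smuggler goes to the island with crate R3.
12. Smuggler goes back to the mainland alone.
13. Smuggler goes to the island with crate R7.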